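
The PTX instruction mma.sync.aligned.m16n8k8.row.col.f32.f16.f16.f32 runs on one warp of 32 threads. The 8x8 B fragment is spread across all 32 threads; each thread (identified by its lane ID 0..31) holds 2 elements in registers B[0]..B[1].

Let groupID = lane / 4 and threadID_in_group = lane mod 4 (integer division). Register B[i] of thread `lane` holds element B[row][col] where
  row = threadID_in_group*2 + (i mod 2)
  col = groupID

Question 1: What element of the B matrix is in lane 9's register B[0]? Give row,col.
9: gid=2,tid=1
[0] (1*2+0,2) = (2,2)

2,2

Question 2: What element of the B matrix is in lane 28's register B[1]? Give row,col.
lane 28: G=7 (28/4), T=0 (28%4)
i=1: r=0*2+1=1, c=G=7

1,7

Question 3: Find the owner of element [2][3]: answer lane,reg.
c: 3->gid=3  r: 2->tid=1,i&1=0
L=3*4+1=13  i=0=0

13,0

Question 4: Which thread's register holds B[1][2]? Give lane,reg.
8,1

c=2->g=2  r=1->t=0,b0=1
L=2*4+0=8  i=1=1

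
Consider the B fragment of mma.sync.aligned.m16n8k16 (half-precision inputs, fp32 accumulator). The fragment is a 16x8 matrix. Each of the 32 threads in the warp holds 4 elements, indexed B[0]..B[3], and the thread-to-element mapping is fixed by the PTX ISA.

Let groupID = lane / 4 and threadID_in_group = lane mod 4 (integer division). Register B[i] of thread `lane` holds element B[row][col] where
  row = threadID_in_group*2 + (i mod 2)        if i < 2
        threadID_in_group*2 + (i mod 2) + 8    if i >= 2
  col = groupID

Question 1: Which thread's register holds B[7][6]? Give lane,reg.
27,1

c=6⇒gr=6  r=7⇒Rb=0,th=3,odd=1
L=6*4+3=27  i=0*2+1=1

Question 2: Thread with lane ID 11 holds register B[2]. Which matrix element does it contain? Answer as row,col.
lane 11: grp=2 (11/4), tig=3 (11%4)
i=2: r=3*2+0+8=14, c=grp=2

14,2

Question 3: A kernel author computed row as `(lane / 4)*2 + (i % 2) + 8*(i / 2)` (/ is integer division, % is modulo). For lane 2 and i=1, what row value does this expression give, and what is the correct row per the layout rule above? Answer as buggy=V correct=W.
buggy=1 correct=5

`(lane / 4)*2 + (i % 2) + 8*(i / 2)`[2,1]=>1
lane 2: grp=0 (2/4), tig=2 (2%4)
i=1: r=2*2+1+0=5, c=grp=0
row: 1 vs 5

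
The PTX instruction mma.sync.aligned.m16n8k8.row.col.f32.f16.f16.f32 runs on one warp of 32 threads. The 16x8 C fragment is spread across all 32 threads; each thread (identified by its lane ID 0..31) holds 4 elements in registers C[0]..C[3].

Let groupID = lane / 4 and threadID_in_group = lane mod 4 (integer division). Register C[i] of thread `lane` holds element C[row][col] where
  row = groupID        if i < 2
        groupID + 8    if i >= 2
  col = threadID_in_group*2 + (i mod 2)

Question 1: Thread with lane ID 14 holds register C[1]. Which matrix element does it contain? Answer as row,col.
3,5

lane 14->14/4=3, 14 mod 4=2
i=1  r:3+0->3  c:2·2+1->5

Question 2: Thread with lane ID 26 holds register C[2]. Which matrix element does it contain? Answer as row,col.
lane 26: g=6 (26/4), t=2 (26%4)
i=2: r=6+8=14, c=2*2+0=4

14,4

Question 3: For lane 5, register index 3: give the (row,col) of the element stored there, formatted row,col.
9,3

lane 5: grp=1 (5/4), tig=1 (5%4)
i=3: r=1+8=9, c=1*2+1=3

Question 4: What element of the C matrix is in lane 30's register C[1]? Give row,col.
7,5

lane 30->30/4=7, 30 mod 4=2
i=1  r:7+0->7  c:2·2+1->5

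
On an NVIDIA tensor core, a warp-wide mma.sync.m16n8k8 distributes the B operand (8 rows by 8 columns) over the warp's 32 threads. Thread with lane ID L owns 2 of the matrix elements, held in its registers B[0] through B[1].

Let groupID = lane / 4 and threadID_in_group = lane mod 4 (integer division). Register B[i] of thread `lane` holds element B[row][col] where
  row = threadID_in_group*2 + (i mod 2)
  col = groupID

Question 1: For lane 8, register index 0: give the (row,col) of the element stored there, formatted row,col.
0,2

8: G=2,T=0
[0] (0*2+0,2) = (0,2)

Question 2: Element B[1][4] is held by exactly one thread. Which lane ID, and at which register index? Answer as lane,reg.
c=4→G=4  r=1→T=0,p=1
L=4*4+0=16  i=1=1

16,1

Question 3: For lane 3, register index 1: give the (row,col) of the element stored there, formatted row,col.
lane 3: gr=0 (3/4), th=3 (3%4)
i=1: r=3*2+1=7, c=gr=0

7,0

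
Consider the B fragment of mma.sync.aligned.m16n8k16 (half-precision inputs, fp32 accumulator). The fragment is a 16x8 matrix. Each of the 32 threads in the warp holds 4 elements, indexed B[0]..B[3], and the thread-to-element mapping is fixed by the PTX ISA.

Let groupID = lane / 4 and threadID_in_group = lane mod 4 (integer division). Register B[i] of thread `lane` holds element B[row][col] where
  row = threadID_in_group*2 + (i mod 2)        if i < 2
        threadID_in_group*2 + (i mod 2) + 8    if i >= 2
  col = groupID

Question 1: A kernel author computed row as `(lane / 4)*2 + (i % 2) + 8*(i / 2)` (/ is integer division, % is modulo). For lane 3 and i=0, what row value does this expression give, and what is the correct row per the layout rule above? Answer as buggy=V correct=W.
buggy=0 correct=6

`(lane / 4)*2 + (i % 2) + 8*(i / 2)`[3,0]->0
L=3->g=3>>2=0, t=3&3=3
[0]->row 3·2+0+0=6  col g=0
row: 0 vs 6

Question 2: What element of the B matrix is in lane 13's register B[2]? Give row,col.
10,3

L=13=>grp=13>>2=3, tig=13&3=1
[2]=>row 1·2+0+8=10  col grp=3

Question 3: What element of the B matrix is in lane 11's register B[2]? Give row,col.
L=11⇒gr=11>>2=2, th=11&3=3
[2]⇒row 3·2+0+8=14  col gr=2

14,2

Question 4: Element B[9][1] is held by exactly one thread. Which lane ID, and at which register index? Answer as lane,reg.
c: 1->gid=1  r: 9->r8=1,tid=0,i&1=1
L=1*4+0=4  i=1*2+1=3

4,3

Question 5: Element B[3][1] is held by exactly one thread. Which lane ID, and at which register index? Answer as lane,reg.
c:1=>grp=1  r:3=>rB=0,tig=1,lo=1
L=1*4+1=5  i=0*2+1=1

5,1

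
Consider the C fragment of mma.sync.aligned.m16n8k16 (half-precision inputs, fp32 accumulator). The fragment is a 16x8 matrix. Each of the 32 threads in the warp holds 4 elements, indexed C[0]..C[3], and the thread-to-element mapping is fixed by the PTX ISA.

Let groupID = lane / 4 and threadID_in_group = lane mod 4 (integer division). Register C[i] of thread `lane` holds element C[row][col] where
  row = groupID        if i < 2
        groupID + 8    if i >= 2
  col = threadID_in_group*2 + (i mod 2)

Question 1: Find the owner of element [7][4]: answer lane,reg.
r=7→G=7,rhi=0  c=4→T=2,p=0
L=7*4+2=30  i=0*2+0=0

30,0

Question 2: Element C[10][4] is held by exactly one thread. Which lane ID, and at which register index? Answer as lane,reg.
10,2

r=10⇒gr=2,Rb=1  c=4⇒th=2,odd=0
L=2*4+2=10  i=1*2+0=2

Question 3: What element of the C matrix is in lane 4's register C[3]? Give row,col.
9,1

lane 4->4/4=1, 4 mod 4=0
i=3  r:1+8->9  c:2·0+1->1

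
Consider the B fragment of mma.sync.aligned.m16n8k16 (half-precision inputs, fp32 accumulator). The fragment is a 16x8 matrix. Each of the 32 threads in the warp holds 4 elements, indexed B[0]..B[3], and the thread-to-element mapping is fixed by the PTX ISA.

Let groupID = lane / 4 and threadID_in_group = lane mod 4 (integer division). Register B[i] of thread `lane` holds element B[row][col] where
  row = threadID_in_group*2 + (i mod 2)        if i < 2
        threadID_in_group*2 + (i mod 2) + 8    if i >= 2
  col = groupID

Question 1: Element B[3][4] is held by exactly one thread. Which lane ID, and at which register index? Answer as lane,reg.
17,1

c=4→G=4  r=3→rhi=0,T=1,p=1
L=4*4+1=17  i=0*2+1=1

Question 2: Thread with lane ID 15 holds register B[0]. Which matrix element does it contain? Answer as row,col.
15: G=3,T=3
[0] (3*2+0+0,3) = (6,3)

6,3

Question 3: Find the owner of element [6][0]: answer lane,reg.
3,0

c=0⇒gr=0  r=6⇒Rb=0,th=3,odd=0
L=0*4+3=3  i=0*2+0=0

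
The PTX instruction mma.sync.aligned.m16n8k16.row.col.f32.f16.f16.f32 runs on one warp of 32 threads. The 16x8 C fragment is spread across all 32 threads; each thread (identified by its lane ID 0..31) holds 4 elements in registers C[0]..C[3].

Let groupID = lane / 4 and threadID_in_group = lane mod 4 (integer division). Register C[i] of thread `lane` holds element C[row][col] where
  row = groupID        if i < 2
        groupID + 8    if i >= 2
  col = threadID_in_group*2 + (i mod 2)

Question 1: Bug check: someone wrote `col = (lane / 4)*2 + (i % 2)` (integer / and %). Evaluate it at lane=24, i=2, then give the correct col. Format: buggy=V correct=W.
`(lane / 4)*2 + (i % 2)`[24,2]=>12
24: grp=6,tig=0
[2] (6+8,0*2+0) = (14,0)
col: 12 vs 0

buggy=12 correct=0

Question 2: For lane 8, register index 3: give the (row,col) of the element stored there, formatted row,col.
L=8→G=8>>2=2, T=8&3=0
[3]→row 2+8=10  col 0·2+1=1

10,1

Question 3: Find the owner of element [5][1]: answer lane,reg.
r: 5->gid=5,r8=0  c: 1->tid=0,i&1=1
L=5*4+0=20  i=0*2+1=1

20,1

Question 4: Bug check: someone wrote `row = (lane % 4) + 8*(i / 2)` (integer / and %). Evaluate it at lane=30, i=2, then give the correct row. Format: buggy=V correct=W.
buggy=10 correct=15

`(lane % 4) + 8*(i / 2)`[30,2]⇒10
L=30⇒gr=30>>2=7, th=30&3=2
[2]⇒row 7+8=15  col 2·2+0=4
row: 10 vs 15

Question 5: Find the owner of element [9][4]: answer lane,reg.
r=9→G=1,rhi=1  c=4→T=2,p=0
L=1*4+2=6  i=1*2+0=2

6,2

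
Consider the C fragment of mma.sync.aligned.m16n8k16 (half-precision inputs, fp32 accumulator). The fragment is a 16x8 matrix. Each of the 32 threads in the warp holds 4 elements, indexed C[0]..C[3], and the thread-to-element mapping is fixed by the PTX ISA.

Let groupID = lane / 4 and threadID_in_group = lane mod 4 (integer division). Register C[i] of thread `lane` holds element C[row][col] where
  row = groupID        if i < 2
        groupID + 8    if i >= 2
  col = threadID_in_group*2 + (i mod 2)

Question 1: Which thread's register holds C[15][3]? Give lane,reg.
29,3

r:15=>grp=7,rB=1  c:3=>tig=1,lo=1
L=7*4+1=29  i=1*2+1=3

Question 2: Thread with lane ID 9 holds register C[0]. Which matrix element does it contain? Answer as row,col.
2,2

lane 9: gr=2 (9/4), th=1 (9%4)
i=0: r=2+0=2, c=1*2+0=2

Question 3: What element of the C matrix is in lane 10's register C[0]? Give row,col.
10: G=2,T=2
[0] (2+0,2*2+0) = (2,4)

2,4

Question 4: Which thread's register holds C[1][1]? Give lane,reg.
4,1

r=1→G=1,rhi=0  c=1→T=0,p=1
L=1*4+0=4  i=0*2+1=1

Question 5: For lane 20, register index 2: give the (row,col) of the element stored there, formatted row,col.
13,0

L=20->gid=20>>2=5, tid=20&3=0
[2]->row 5+8=13  col 0·2+0=0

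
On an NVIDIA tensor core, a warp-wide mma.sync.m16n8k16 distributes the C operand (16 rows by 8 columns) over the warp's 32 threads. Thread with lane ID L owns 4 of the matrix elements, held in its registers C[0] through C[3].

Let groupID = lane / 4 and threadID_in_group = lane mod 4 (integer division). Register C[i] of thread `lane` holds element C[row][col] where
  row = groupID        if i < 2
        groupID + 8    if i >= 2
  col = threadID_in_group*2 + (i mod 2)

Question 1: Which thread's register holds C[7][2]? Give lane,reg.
r=7⇒gr=7,Rb=0  c=2⇒th=1,odd=0
L=7*4+1=29  i=0*2+0=0

29,0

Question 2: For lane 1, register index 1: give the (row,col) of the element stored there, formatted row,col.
0,3

1: grp=0,tig=1
[1] (0+0,1*2+1) = (0,3)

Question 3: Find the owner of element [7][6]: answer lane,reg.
r=7->g=7,rb=0  c=6->t=3,b0=0
L=7*4+3=31  i=0*2+0=0

31,0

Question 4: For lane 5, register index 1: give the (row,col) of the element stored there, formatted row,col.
L=5->g=5>>2=1, t=5&3=1
[1]->row 1+0=1  col 1·2+1=3

1,3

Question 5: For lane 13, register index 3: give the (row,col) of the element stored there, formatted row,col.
11,3

lane 13->13/4=3, 13 mod 4=1
i=3  r:3+8->11  c:2·1+1->3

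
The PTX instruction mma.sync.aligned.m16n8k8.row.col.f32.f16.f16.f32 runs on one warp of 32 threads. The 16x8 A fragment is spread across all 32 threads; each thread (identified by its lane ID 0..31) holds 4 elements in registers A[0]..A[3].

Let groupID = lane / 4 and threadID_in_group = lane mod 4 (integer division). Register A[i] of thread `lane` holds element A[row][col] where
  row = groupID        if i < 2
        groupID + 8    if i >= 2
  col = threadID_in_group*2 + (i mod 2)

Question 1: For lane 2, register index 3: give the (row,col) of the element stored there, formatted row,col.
L=2=>grp=2>>2=0, tig=2&3=2
[3]=>row 0+8=8  col 2·2+1=5

8,5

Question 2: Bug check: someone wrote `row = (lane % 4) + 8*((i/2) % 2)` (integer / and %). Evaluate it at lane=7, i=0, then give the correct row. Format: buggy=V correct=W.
`(lane % 4) + 8*((i/2) % 2)`[7,0]⇒3
lane 7: gr=1 (7/4), th=3 (7%4)
i=0: r=1+0=1, c=3*2+0=6
row: 3 vs 1

buggy=3 correct=1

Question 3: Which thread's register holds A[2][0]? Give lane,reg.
8,0

r=2→G=2,rhi=0  c=0→T=0,p=0
L=2*4+0=8  i=0*2+0=0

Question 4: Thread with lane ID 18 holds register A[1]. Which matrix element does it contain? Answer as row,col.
lane 18: gr=4 (18/4), th=2 (18%4)
i=1: r=4+0=4, c=2*2+1=5

4,5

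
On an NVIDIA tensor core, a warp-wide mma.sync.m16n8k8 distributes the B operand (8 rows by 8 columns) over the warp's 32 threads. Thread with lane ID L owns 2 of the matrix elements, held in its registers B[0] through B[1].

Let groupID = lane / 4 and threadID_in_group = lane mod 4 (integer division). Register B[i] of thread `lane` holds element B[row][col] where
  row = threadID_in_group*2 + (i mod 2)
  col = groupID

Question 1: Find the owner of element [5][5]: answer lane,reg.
c=5⇒gr=5  r=5⇒th=2,odd=1
L=5*4+2=22  i=1=1

22,1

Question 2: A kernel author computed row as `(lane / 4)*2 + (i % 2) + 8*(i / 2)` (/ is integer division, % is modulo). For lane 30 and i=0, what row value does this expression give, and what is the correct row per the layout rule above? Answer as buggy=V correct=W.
`(lane / 4)*2 + (i % 2) + 8*(i / 2)`[30,0]⇒14
L=30⇒gr=30>>2=7, th=30&3=2
[0]⇒row 2·2+0=4  col gr=7
row: 14 vs 4

buggy=14 correct=4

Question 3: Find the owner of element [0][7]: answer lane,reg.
28,0

c=7⇒gr=7  r=0⇒th=0,odd=0
L=7*4+0=28  i=0=0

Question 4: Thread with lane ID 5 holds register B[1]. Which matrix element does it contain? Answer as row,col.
L=5⇒gr=5>>2=1, th=5&3=1
[1]⇒row 1·2+1=3  col gr=1

3,1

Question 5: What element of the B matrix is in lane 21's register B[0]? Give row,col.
2,5

L=21→G=21>>2=5, T=21&3=1
[0]→row 1·2+0=2  col G=5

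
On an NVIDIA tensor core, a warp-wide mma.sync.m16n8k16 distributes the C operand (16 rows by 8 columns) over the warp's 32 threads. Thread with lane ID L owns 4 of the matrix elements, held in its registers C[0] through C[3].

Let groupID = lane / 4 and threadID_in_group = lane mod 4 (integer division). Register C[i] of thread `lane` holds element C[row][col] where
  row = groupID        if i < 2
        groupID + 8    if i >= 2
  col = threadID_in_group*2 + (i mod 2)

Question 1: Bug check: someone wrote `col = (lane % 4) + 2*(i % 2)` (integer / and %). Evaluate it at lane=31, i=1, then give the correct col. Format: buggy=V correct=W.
buggy=5 correct=7

`(lane % 4) + 2*(i % 2)`[31,1]=>5
lane 31=>31/4=7, 31 mod 4=3
i=1  r:7+0=>7  c:2·3+1=>7
col: 5 vs 7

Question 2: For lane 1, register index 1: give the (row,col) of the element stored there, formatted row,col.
0,3

1: gid=0,tid=1
[1] (0+0,1*2+1) = (0,3)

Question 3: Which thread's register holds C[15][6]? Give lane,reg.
r: 15->gid=7,r8=1  c: 6->tid=3,i&1=0
L=7*4+3=31  i=1*2+0=2

31,2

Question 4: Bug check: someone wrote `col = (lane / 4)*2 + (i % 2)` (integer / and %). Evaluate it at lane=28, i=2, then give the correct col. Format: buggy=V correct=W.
`(lane / 4)*2 + (i % 2)`[28,2]=>14
L=28=>grp=28>>2=7, tig=28&3=0
[2]=>row 7+8=15  col 0·2+0=0
col: 14 vs 0

buggy=14 correct=0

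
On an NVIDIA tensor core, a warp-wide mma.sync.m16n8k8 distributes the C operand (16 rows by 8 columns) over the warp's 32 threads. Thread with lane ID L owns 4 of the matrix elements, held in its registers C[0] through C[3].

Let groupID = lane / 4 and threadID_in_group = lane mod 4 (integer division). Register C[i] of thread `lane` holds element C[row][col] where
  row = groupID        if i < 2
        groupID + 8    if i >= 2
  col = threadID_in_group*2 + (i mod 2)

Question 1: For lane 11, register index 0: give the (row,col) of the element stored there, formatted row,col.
L=11->g=11>>2=2, t=11&3=3
[0]->row 2+0=2  col 3·2+0=6

2,6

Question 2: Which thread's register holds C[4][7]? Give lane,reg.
19,1

r: 4->gid=4,r8=0  c: 7->tid=3,i&1=1
L=4*4+3=19  i=0*2+1=1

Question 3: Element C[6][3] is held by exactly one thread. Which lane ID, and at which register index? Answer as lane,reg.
r=6⇒gr=6,Rb=0  c=3⇒th=1,odd=1
L=6*4+1=25  i=0*2+1=1

25,1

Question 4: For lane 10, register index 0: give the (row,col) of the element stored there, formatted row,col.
lane 10→10/4=2, 10 mod 4=2
i=0  r:2+0→2  c:2·2+0→4

2,4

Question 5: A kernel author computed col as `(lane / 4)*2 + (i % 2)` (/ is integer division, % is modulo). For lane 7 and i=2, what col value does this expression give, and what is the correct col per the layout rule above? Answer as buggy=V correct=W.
`(lane / 4)*2 + (i % 2)`[7,2]->2
7: g=1,t=3
[2] (1+8,3*2+0) = (9,6)
col: 2 vs 6

buggy=2 correct=6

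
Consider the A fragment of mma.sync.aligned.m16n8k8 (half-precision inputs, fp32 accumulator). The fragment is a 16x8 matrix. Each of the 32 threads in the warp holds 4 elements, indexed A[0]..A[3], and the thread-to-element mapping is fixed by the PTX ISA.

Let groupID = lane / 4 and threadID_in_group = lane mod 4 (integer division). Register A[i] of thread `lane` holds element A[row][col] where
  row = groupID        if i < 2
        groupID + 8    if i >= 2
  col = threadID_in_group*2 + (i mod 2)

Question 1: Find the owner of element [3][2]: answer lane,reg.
r=3→G=3,rhi=0  c=2→T=1,p=0
L=3*4+1=13  i=0*2+0=0

13,0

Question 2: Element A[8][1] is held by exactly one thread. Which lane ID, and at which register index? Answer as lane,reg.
r: 8->gid=0,r8=1  c: 1->tid=0,i&1=1
L=0*4+0=0  i=1*2+1=3

0,3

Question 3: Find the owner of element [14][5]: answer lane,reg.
r: 14->gid=6,r8=1  c: 5->tid=2,i&1=1
L=6*4+2=26  i=1*2+1=3

26,3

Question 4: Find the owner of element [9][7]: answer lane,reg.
7,3

r=9⇒gr=1,Rb=1  c=7⇒th=3,odd=1
L=1*4+3=7  i=1*2+1=3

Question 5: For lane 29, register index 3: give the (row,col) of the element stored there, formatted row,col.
lane 29: gid=7 (29/4), tid=1 (29%4)
i=3: r=7+8=15, c=1*2+1=3

15,3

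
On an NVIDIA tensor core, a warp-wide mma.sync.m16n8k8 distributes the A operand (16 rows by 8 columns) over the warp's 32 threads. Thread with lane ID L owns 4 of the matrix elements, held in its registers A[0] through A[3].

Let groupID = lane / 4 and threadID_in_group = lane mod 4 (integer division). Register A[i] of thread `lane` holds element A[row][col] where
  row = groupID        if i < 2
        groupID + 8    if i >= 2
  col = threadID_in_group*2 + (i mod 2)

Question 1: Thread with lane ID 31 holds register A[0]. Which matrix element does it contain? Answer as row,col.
lane 31: gid=7 (31/4), tid=3 (31%4)
i=0: r=7+0=7, c=3*2+0=6

7,6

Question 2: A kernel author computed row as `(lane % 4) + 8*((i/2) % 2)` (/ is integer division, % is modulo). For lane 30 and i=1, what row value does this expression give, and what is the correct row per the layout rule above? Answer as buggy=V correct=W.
`(lane % 4) + 8*((i/2) % 2)`[30,1]->2
30: g=7,t=2
[1] (7+0,2*2+1) = (7,5)
row: 2 vs 7

buggy=2 correct=7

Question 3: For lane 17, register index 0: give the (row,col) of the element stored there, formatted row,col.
L=17→G=17>>2=4, T=17&3=1
[0]→row 4+0=4  col 1·2+0=2

4,2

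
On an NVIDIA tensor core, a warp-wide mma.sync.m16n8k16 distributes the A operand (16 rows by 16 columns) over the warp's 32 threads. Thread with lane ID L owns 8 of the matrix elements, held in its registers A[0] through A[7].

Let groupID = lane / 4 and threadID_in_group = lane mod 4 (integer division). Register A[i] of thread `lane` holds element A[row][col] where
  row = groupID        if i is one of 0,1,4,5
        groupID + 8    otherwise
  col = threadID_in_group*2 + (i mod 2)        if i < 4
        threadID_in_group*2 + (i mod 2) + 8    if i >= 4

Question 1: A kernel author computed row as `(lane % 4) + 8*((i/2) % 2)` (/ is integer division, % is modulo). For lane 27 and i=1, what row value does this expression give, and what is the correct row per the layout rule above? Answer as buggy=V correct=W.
buggy=3 correct=6

`(lane % 4) + 8*((i/2) % 2)`[27,1]→3
27: G=6,T=3
[1] (6+0,3*2+1+0) = (6,7)
row: 3 vs 6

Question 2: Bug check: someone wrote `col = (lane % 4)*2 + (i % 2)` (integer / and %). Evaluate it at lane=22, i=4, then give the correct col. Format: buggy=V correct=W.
`(lane % 4)*2 + (i % 2)`[22,4]->4
L=22->g=22>>2=5, t=22&3=2
[4]->row 5+0=5  col 2·2+0+8=12
col: 4 vs 12

buggy=4 correct=12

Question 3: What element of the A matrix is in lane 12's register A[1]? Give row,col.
3,1

L=12⇒gr=12>>2=3, th=12&3=0
[1]⇒row 3+0=3  col 0·2+1+0=1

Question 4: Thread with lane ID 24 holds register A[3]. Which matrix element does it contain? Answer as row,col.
24: gr=6,th=0
[3] (6+8,0*2+1+0) = (14,1)

14,1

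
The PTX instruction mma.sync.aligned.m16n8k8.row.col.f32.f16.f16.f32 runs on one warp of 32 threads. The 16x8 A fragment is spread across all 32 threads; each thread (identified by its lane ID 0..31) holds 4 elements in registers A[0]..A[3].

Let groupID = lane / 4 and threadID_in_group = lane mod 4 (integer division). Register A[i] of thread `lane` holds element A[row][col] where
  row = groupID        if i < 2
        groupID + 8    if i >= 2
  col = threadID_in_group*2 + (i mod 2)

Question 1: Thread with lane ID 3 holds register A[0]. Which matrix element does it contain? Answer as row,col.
L=3->g=3>>2=0, t=3&3=3
[0]->row 0+0=0  col 3·2+0=6

0,6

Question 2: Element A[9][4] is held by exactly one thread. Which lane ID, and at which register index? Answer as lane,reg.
r=9⇒gr=1,Rb=1  c=4⇒th=2,odd=0
L=1*4+2=6  i=1*2+0=2

6,2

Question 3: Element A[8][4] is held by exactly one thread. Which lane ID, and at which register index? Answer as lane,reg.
2,2

r=8→G=0,rhi=1  c=4→T=2,p=0
L=0*4+2=2  i=1*2+0=2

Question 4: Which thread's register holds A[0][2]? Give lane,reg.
1,0

r: 0->gid=0,r8=0  c: 2->tid=1,i&1=0
L=0*4+1=1  i=0*2+0=0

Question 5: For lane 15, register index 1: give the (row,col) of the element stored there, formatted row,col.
lane 15: gid=3 (15/4), tid=3 (15%4)
i=1: r=3+0=3, c=3*2+1=7

3,7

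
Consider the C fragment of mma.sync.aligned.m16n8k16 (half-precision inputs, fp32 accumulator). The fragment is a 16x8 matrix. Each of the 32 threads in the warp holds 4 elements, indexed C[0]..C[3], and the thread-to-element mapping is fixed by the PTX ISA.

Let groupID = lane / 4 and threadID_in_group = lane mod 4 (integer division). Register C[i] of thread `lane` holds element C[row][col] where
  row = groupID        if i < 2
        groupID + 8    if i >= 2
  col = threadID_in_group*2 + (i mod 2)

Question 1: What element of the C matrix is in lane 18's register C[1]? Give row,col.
L=18->g=18>>2=4, t=18&3=2
[1]->row 4+0=4  col 2·2+1=5

4,5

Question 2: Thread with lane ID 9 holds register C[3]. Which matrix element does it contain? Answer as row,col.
9: gid=2,tid=1
[3] (2+8,1*2+1) = (10,3)

10,3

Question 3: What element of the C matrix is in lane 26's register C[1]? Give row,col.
26: gr=6,th=2
[1] (6+0,2*2+1) = (6,5)

6,5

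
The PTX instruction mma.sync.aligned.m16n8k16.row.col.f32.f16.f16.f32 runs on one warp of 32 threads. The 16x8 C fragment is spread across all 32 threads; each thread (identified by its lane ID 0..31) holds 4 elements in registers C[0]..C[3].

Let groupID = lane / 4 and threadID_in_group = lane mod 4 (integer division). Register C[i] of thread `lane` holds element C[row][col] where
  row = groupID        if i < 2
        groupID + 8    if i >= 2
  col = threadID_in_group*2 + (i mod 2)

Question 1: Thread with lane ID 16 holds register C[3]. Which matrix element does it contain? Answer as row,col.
12,1

lane 16: G=4 (16/4), T=0 (16%4)
i=3: r=4+8=12, c=0*2+1=1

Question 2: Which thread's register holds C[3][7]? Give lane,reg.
15,1

r:3=>grp=3,rB=0  c:7=>tig=3,lo=1
L=3*4+3=15  i=0*2+1=1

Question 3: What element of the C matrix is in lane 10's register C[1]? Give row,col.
2,5

L=10→G=10>>2=2, T=10&3=2
[1]→row 2+0=2  col 2·2+1=5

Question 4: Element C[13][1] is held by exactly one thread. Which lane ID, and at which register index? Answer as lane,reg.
20,3

r: 13->gid=5,r8=1  c: 1->tid=0,i&1=1
L=5*4+0=20  i=1*2+1=3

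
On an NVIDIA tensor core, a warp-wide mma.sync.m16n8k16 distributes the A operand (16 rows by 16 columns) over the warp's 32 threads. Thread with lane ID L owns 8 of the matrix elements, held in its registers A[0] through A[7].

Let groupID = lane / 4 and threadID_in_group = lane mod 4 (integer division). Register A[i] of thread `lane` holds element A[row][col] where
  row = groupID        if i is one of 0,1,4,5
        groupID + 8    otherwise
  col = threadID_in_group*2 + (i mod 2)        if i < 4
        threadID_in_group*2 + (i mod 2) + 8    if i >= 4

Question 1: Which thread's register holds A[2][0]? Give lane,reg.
8,0

r: 2->gid=2,r8=0  c: 0->c8=0,tid=0,i&1=0
L=2*4+0=8  i=0*4+0*2+0=0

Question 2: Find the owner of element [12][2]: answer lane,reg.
r=12->g=4,rb=1  c=2->cb=0,t=1,b0=0
L=4*4+1=17  i=0*4+1*2+0=2

17,2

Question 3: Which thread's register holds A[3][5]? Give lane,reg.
r:3=>grp=3,rB=0  c:5=>cB=0,tig=2,lo=1
L=3*4+2=14  i=0*4+0*2+1=1

14,1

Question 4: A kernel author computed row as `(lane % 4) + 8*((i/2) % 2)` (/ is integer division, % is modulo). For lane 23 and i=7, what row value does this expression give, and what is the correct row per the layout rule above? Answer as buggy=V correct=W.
buggy=11 correct=13

`(lane % 4) + 8*((i/2) % 2)`[23,7]->11
lane 23: g=5 (23/4), t=3 (23%4)
i=7: r=5+8=13, c=3*2+1+8=15
row: 11 vs 13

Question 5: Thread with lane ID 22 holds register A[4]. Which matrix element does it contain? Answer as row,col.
22: grp=5,tig=2
[4] (5+0,2*2+0+8) = (5,12)

5,12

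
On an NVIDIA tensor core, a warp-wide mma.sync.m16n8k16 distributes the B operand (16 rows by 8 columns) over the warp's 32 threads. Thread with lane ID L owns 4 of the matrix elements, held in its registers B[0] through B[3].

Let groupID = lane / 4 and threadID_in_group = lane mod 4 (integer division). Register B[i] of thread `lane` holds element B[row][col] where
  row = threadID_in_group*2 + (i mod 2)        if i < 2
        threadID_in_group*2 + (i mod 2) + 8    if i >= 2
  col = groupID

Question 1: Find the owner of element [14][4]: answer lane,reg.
c=4->g=4  r=14->rb=1,t=3,b0=0
L=4*4+3=19  i=1*2+0=2

19,2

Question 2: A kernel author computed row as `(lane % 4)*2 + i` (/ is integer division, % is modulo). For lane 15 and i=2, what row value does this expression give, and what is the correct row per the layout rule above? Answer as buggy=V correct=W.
`(lane % 4)*2 + i`[15,2]=>8
lane 15: grp=3 (15/4), tig=3 (15%4)
i=2: r=3*2+0+8=14, c=grp=3
row: 8 vs 14

buggy=8 correct=14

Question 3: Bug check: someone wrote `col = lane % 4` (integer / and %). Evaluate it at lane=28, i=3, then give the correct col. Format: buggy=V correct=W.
buggy=0 correct=7

`lane % 4`[28,3]->0
28: gid=7,tid=0
[3] (0*2+1+8,7) = (9,7)
col: 0 vs 7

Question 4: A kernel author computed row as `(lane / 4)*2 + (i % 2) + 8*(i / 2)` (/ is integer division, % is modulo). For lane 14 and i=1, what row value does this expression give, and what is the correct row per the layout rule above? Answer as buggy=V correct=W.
buggy=7 correct=5

`(lane / 4)*2 + (i % 2) + 8*(i / 2)`[14,1]⇒7
14: gr=3,th=2
[1] (2*2+1+0,3) = (5,3)
row: 7 vs 5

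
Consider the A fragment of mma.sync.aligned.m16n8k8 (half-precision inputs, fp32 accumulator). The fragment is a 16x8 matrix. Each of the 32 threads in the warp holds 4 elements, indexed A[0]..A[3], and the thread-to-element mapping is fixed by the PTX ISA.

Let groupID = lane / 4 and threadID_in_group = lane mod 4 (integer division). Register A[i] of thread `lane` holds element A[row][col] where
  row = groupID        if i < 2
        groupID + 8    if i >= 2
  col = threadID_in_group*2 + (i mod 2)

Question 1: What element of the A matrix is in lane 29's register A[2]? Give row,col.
15,2

lane 29->29/4=7, 29 mod 4=1
i=2  r:7+8->15  c:2·1+0->2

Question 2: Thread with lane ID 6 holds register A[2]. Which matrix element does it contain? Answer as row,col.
L=6→G=6>>2=1, T=6&3=2
[2]→row 1+8=9  col 2·2+0=4

9,4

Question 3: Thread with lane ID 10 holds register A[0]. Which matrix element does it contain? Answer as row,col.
2,4

lane 10: grp=2 (10/4), tig=2 (10%4)
i=0: r=2+0=2, c=2*2+0=4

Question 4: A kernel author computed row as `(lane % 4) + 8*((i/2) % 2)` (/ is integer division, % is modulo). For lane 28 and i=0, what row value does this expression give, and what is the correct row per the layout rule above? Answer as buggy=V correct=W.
`(lane % 4) + 8*((i/2) % 2)`[28,0]->0
L=28->g=28>>2=7, t=28&3=0
[0]->row 7+0=7  col 0·2+0=0
row: 0 vs 7

buggy=0 correct=7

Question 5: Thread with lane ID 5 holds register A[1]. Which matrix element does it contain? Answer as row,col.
1,3

L=5→G=5>>2=1, T=5&3=1
[1]→row 1+0=1  col 1·2+1=3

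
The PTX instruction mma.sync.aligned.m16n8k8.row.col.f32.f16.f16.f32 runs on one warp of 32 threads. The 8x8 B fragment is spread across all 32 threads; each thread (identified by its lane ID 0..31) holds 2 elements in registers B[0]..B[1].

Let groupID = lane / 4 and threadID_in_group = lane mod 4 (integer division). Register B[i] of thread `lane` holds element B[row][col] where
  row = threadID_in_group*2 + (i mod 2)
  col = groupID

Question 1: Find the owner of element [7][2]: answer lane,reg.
c:2=>grp=2  r:7=>tig=3,lo=1
L=2*4+3=11  i=1=1

11,1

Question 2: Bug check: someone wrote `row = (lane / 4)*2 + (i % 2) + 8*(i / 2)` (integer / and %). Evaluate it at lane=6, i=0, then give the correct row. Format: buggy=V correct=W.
`(lane / 4)*2 + (i % 2) + 8*(i / 2)`[6,0]=>2
L=6=>grp=6>>2=1, tig=6&3=2
[0]=>row 2·2+0=4  col grp=1
row: 2 vs 4

buggy=2 correct=4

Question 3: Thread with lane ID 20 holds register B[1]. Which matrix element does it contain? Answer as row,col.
1,5

lane 20->20/4=5, 20 mod 4=0
i=1  r:2·0+1->1  c:5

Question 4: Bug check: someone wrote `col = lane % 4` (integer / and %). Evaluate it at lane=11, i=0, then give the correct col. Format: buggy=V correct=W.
`lane % 4`[11,0]->3
11: gid=2,tid=3
[0] (3*2+0,2) = (6,2)
col: 3 vs 2

buggy=3 correct=2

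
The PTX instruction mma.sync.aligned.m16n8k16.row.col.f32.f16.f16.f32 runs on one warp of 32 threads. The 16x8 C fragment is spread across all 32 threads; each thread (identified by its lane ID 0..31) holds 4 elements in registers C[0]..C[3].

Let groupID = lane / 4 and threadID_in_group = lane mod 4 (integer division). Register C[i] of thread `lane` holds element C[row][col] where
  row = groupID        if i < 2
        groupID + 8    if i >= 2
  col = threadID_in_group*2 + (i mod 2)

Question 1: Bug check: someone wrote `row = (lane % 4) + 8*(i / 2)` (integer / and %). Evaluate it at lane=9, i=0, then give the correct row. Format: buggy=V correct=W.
`(lane % 4) + 8*(i / 2)`[9,0]=>1
lane 9=>9/4=2, 9 mod 4=1
i=0  r:2+0=>2  c:2·1+0=>2
row: 1 vs 2

buggy=1 correct=2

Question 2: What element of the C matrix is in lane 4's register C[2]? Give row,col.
lane 4: gr=1 (4/4), th=0 (4%4)
i=2: r=1+8=9, c=0*2+0=0

9,0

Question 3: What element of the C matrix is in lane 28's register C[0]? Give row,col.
lane 28->28/4=7, 28 mod 4=0
i=0  r:7+0->7  c:2·0+0->0

7,0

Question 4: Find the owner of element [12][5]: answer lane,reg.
r=12⇒gr=4,Rb=1  c=5⇒th=2,odd=1
L=4*4+2=18  i=1*2+1=3

18,3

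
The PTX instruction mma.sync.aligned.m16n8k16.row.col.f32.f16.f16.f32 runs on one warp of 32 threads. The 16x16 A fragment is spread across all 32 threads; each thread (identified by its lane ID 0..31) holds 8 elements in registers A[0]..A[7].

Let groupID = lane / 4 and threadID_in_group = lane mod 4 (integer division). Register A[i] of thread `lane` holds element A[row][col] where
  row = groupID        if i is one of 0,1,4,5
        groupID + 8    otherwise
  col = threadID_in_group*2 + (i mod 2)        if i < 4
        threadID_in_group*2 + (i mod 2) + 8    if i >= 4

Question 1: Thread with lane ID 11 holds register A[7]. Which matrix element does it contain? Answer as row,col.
10,15

lane 11->11/4=2, 11 mod 4=3
i=7  r:2+8->10  c:2·3+1+8->15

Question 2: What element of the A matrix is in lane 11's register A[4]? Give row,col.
2,14

L=11=>grp=11>>2=2, tig=11&3=3
[4]=>row 2+0=2  col 3·2+0+8=14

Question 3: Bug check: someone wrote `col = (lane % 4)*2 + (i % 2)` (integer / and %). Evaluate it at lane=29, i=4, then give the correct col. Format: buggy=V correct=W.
`(lane % 4)*2 + (i % 2)`[29,4]->2
lane 29: gid=7 (29/4), tid=1 (29%4)
i=4: r=7+0=7, c=1*2+0+8=10
col: 2 vs 10

buggy=2 correct=10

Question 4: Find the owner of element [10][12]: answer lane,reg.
r:10=>grp=2,rB=1  c:12=>cB=1,tig=2,lo=0
L=2*4+2=10  i=1*4+1*2+0=6

10,6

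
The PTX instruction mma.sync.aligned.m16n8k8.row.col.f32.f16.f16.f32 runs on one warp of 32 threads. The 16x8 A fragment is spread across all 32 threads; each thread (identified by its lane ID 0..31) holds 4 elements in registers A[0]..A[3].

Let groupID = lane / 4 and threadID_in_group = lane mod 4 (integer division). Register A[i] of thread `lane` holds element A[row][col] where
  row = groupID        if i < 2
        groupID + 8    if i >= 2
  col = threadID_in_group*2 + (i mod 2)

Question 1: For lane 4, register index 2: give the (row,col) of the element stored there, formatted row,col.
lane 4: G=1 (4/4), T=0 (4%4)
i=2: r=1+8=9, c=0*2+0=0

9,0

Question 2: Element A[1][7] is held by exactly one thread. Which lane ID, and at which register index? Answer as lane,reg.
7,1

r=1⇒gr=1,Rb=0  c=7⇒th=3,odd=1
L=1*4+3=7  i=0*2+1=1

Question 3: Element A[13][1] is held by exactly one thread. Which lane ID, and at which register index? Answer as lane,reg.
r=13→G=5,rhi=1  c=1→T=0,p=1
L=5*4+0=20  i=1*2+1=3

20,3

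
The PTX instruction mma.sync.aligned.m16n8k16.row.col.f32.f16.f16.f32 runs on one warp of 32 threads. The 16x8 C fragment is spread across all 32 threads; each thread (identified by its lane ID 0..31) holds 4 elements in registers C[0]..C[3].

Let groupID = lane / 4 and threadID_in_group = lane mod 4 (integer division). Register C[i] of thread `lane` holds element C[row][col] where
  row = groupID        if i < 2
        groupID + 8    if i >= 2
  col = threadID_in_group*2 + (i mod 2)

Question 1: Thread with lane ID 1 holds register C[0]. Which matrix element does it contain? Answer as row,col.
0,2

lane 1⇒1/4=0, 1 mod 4=1
i=0  r:0+0⇒0  c:2·1+0⇒2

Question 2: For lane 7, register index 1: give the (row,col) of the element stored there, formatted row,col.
7: grp=1,tig=3
[1] (1+0,3*2+1) = (1,7)

1,7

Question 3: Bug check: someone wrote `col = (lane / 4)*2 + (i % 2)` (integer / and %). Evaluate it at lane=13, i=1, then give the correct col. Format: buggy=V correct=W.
`(lane / 4)*2 + (i % 2)`[13,1]→7
L=13→G=13>>2=3, T=13&3=1
[1]→row 3+0=3  col 1·2+1=3
col: 7 vs 3

buggy=7 correct=3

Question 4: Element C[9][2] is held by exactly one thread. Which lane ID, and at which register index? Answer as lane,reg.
5,2

r:9=>grp=1,rB=1  c:2=>tig=1,lo=0
L=1*4+1=5  i=1*2+0=2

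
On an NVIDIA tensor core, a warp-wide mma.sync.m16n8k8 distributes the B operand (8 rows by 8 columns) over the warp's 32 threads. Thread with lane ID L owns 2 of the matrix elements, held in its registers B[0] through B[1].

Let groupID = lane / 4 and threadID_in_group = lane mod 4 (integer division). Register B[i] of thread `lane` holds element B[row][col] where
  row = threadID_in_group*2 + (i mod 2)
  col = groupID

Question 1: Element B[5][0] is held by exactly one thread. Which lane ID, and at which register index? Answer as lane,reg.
c:0=>grp=0  r:5=>tig=2,lo=1
L=0*4+2=2  i=1=1

2,1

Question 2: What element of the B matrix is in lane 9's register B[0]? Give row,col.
2,2

lane 9: grp=2 (9/4), tig=1 (9%4)
i=0: r=1*2+0=2, c=grp=2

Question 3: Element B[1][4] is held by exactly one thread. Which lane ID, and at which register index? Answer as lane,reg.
c:4=>grp=4  r:1=>tig=0,lo=1
L=4*4+0=16  i=1=1

16,1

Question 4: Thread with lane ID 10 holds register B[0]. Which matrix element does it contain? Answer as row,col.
4,2

lane 10=>10/4=2, 10 mod 4=2
i=0  r:2·2+0=>4  c:2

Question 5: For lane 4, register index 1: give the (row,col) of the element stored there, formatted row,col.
L=4→G=4>>2=1, T=4&3=0
[1]→row 0·2+1=1  col G=1

1,1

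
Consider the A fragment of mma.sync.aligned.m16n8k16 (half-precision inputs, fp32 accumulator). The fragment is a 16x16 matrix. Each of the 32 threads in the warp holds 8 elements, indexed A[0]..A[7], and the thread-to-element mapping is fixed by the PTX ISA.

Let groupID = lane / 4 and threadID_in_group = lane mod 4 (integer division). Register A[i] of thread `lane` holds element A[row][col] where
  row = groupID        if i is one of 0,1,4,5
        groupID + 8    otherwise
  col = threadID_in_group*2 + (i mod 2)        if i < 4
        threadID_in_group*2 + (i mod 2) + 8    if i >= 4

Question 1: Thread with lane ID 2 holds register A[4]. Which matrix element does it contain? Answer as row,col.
0,12

L=2->gid=2>>2=0, tid=2&3=2
[4]->row 0+0=0  col 2·2+0+8=12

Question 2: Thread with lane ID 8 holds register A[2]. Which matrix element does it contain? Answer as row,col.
L=8⇒gr=8>>2=2, th=8&3=0
[2]⇒row 2+8=10  col 0·2+0+0=0

10,0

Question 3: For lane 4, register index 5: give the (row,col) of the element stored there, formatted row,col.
1,9

L=4->g=4>>2=1, t=4&3=0
[5]->row 1+0=1  col 0·2+1+8=9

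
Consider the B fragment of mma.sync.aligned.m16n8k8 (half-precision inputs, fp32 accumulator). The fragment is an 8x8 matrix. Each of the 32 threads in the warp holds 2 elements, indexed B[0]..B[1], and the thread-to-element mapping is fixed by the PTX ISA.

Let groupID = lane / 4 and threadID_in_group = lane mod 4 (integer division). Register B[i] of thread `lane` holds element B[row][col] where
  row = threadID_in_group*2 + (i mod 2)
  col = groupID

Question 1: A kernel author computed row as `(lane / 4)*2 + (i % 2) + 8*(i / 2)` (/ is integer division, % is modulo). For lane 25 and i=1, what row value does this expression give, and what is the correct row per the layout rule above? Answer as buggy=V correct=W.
`(lane / 4)*2 + (i % 2) + 8*(i / 2)`[25,1]→13
lane 25: G=6 (25/4), T=1 (25%4)
i=1: r=1*2+1=3, c=G=6
row: 13 vs 3

buggy=13 correct=3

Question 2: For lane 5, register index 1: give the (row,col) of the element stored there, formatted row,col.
5: G=1,T=1
[1] (1*2+1,1) = (3,1)

3,1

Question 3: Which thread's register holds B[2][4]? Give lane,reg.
17,0

c=4⇒gr=4  r=2⇒th=1,odd=0
L=4*4+1=17  i=0=0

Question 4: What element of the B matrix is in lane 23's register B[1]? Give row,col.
7,5

lane 23->23/4=5, 23 mod 4=3
i=1  r:2·3+1->7  c:5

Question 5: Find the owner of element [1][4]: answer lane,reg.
16,1

c: 4->gid=4  r: 1->tid=0,i&1=1
L=4*4+0=16  i=1=1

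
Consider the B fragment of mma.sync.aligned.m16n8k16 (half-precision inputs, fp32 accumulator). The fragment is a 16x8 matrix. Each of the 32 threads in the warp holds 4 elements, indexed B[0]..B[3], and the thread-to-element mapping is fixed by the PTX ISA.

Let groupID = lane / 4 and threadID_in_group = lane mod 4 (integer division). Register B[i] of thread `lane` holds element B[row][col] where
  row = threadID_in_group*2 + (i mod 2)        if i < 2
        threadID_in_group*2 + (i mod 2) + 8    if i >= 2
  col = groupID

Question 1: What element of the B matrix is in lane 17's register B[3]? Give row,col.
11,4

lane 17->17/4=4, 17 mod 4=1
i=3  r:2·1+1+8->11  c:4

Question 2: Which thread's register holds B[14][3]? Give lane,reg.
c=3->g=3  r=14->rb=1,t=3,b0=0
L=3*4+3=15  i=1*2+0=2

15,2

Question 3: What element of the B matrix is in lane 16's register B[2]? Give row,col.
lane 16⇒16/4=4, 16 mod 4=0
i=2  r:2·0+0+8⇒8  c:4

8,4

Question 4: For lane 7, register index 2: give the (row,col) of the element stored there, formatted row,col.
14,1

lane 7: g=1 (7/4), t=3 (7%4)
i=2: r=3*2+0+8=14, c=g=1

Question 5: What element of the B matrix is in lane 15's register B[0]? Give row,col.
lane 15: g=3 (15/4), t=3 (15%4)
i=0: r=3*2+0+0=6, c=g=3

6,3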